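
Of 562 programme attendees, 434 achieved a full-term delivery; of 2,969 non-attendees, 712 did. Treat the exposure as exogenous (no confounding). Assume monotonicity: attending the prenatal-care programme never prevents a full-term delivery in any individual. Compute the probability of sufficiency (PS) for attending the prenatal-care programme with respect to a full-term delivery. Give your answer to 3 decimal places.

p₁ = P(outcome | exposed) = 434/562 = 0.77224
p₀ = P(outcome | unexposed) = 712/2969 = 0.23981
Under exogeneity and monotonicity, PS = (p₁ − p₀) / (1 − p₀).
PS = (0.77224 − 0.23981) / (1 − 0.23981) = 0.53243 / 0.76019 ≈ 0.7004

PS ≈ 0.700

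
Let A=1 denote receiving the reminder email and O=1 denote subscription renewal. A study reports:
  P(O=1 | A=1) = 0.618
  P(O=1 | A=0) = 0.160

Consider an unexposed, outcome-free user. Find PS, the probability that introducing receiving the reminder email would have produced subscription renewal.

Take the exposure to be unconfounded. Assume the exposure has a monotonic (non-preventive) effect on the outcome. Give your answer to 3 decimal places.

PS ≈ 0.545

Let p₁ = 0.618, p₀ = 0.16.
Under exogeneity and monotonicity, PS = (p₁ − p₀) / (1 − p₀).
PS = (0.618 − 0.16) / (1 − 0.16) = 0.458 / 0.84 ≈ 0.5452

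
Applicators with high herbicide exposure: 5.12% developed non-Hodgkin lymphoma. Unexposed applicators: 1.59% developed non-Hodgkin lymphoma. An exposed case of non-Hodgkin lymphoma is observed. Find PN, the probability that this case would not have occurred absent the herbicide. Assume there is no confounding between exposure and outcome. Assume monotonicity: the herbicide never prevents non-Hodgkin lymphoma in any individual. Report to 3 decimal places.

PN ≈ 0.689

p₁ = 0.0512, p₀ = 0.0159.
Under exogeneity and monotonicity, PN = (p₁ − p₀) / p₁.
PN = (0.0512 − 0.0159) / 0.0512 = 0.0353 / 0.0512 ≈ 0.6895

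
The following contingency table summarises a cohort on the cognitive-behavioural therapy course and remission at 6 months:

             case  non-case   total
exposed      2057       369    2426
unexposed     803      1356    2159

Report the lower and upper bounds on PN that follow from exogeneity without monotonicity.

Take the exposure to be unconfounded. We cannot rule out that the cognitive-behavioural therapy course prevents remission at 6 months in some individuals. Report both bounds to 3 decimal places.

0.561 ≤ PN ≤ 0.741

p₁ = P(outcome | exposed) = 2057/2426 = 0.8479
p₀ = P(outcome | unexposed) = 803/2159 = 0.37193
Under exogeneity alone the bounds on PN are max{0,(p₁−p₀)/p₁} ≤ PN ≤ min{1,(1−p₀)/p₁}.
  lower = (p₁ − p₀)/p₁ = 0.47597 / 0.8479 ≈ 0.5613
  upper = min{1, (1 − p₀)/p₁} = 0.62807 / 0.8479 ≈ 0.7407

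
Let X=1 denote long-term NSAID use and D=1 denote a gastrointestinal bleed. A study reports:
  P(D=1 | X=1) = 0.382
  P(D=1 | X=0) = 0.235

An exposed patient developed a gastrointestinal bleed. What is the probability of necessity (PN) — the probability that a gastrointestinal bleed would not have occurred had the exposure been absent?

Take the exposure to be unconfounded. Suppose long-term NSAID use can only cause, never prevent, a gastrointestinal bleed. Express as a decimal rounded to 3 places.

Let p₁ = 0.382, p₀ = 0.235.
Under exogeneity and monotonicity, PN = (p₁ − p₀) / p₁.
PN = (0.382 − 0.235) / 0.382 = 0.147 / 0.382 ≈ 0.3848

PN ≈ 0.385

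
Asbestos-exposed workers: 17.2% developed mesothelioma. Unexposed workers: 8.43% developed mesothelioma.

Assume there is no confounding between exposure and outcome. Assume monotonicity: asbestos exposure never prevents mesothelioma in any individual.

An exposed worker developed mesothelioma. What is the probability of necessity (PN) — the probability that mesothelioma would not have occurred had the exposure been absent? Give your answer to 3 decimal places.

p₁ = 0.172, p₀ = 0.0843.
Under exogeneity and monotonicity, PN = (p₁ − p₀) / p₁.
PN = (0.172 − 0.0843) / 0.172 = 0.0877 / 0.172 ≈ 0.5099

PN ≈ 0.510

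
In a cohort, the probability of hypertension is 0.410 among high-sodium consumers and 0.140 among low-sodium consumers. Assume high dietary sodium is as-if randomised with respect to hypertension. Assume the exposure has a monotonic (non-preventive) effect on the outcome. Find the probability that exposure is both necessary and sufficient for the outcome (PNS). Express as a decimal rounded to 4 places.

PNS ≈ 0.2700

Let p₁ = 0.41, p₀ = 0.14.
Under exogeneity and monotonicity, PNS = p₁ − p₀.
PNS = 0.41 − 0.14 = 0.27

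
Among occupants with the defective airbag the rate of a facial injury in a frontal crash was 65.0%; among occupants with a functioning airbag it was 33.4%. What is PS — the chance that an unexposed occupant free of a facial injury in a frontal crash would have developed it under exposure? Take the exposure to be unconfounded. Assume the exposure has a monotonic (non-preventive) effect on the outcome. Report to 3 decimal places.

p₁ = 0.65, p₀ = 0.334.
Under exogeneity and monotonicity, PS = (p₁ − p₀) / (1 − p₀).
PS = (0.65 − 0.334) / (1 − 0.334) = 0.316 / 0.666 ≈ 0.4745

PS ≈ 0.474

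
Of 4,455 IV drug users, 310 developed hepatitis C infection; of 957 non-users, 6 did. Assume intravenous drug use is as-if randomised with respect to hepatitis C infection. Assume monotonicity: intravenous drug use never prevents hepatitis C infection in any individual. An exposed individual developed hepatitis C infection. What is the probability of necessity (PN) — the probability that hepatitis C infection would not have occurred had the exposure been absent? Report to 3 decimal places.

PN ≈ 0.910

p₁ = P(outcome | exposed) = 310/4455 = 0.069585
p₀ = P(outcome | unexposed) = 6/957 = 0.0062696
Under exogeneity and monotonicity, PN = (p₁ − p₀) / p₁.
PN = (0.069585 − 0.0062696) / 0.069585 = 0.063315 / 0.069585 ≈ 0.9099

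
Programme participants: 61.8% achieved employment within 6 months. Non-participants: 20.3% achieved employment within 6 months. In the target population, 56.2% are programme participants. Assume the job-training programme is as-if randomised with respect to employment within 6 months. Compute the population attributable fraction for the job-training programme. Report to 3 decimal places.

p₁ = 0.618, p₀ = 0.203.
Overall risk P(Y=1) = π·p₁ + (1−π)·p₀ = 0.562×0.618 + 0.438×0.203 = 0.43623.
Under exogeneity, PAF = [P(Y=1) − p₀] / P(Y=1).
PAF = (0.43623 − 0.203) / 0.43623 ≈ 0.5346

PAF ≈ 0.535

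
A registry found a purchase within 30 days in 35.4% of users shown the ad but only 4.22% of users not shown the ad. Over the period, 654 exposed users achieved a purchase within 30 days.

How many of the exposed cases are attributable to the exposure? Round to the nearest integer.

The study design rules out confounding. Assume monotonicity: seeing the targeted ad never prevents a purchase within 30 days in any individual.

about 576 cases

p₁ = 0.354, p₀ = 0.0422.
PN = (p₁ − p₀)/p₁ = (0.354 − 0.0422) / 0.354 ≈ 0.88079.
Attributable cases ≈ PN × (exposed cases) = 0.88079 × 654 ≈ 576.04.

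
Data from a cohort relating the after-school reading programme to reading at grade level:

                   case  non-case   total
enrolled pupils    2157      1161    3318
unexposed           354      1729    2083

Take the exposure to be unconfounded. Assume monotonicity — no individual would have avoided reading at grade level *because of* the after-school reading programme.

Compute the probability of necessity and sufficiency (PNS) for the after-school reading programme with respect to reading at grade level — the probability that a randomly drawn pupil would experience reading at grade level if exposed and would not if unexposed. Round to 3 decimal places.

p₁ = P(outcome | exposed) = 2157/3318 = 0.65009
p₀ = P(outcome | unexposed) = 354/2083 = 0.16995
Under exogeneity and monotonicity, PNS = p₁ − p₀.
PNS = 0.65009 − 0.16995 = 0.48014

PNS ≈ 0.480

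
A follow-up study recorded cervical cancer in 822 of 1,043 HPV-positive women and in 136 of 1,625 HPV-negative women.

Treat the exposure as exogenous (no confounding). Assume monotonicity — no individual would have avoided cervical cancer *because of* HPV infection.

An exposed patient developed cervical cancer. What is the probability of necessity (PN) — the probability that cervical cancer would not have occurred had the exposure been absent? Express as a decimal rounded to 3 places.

PN ≈ 0.894

p₁ = P(outcome | exposed) = 822/1043 = 0.78811
p₀ = P(outcome | unexposed) = 136/1625 = 0.083692
Under exogeneity and monotonicity, PN = (p₁ − p₀) / p₁.
PN = (0.78811 − 0.083692) / 0.78811 = 0.70442 / 0.78811 ≈ 0.8938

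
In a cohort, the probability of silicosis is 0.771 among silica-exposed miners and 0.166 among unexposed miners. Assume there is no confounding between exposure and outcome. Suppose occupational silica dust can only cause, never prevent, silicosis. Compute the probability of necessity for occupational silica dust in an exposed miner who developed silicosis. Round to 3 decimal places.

PN ≈ 0.785

Let p₁ = 0.771, p₀ = 0.166.
Under exogeneity and monotonicity, PN = (p₁ − p₀) / p₁.
PN = (0.771 − 0.166) / 0.771 = 0.605 / 0.771 ≈ 0.7847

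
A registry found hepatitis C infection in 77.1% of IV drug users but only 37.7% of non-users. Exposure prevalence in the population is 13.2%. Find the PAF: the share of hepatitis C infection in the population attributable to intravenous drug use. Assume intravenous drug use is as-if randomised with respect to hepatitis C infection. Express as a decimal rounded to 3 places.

PAF ≈ 0.121

p₁ = 0.771, p₀ = 0.377.
Overall risk P(Y=1) = π·p₁ + (1−π)·p₀ = 0.132×0.771 + 0.868×0.377 = 0.42901.
Under exogeneity, PAF = [P(Y=1) − p₀] / P(Y=1).
PAF = (0.42901 − 0.377) / 0.42901 ≈ 0.1212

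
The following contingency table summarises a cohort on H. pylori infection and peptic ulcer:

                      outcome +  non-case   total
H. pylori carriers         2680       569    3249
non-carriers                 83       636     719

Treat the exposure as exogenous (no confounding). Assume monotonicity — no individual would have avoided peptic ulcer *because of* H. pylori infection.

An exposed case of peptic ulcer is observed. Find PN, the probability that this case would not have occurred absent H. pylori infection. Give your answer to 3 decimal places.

p₁ = P(outcome | exposed) = 2680/3249 = 0.82487
p₀ = P(outcome | unexposed) = 83/719 = 0.11544
Under exogeneity and monotonicity, PN = (p₁ − p₀) / p₁.
PN = (0.82487 − 0.11544) / 0.82487 = 0.70943 / 0.82487 ≈ 0.8601

PN ≈ 0.860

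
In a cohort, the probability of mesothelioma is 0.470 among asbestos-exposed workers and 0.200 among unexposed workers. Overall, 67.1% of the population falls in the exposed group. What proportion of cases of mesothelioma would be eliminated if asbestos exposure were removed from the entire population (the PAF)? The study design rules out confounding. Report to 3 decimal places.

Let p₁ = 0.47, p₀ = 0.2.
Overall risk P(Y=1) = π·p₁ + (1−π)·p₀ = 0.671×0.47 + 0.329×0.2 = 0.38117.
Under exogeneity, PAF = [P(Y=1) − p₀] / P(Y=1).
PAF = (0.38117 − 0.2) / 0.38117 ≈ 0.4753

PAF ≈ 0.475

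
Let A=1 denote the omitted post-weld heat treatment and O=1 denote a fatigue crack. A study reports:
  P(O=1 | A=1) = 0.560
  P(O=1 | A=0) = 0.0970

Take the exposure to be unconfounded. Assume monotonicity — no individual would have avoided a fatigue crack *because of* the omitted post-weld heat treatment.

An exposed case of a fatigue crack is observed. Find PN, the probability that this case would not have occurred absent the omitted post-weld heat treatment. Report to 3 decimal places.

PN ≈ 0.827

Let p₁ = 0.56, p₀ = 0.097.
Under exogeneity and monotonicity, PN = (p₁ − p₀) / p₁.
PN = (0.56 − 0.097) / 0.56 = 0.463 / 0.56 ≈ 0.8268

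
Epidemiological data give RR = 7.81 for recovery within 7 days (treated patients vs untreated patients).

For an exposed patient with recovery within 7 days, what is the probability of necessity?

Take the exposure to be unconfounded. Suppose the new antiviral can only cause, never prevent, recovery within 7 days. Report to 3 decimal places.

PN ≈ 0.872

Under exogeneity and monotonicity, PN = (RR − 1) / RR = 1 − 1/RR.
PN = (7.81 − 1) / 7.81 = 6.81 / 7.81 ≈ 0.8720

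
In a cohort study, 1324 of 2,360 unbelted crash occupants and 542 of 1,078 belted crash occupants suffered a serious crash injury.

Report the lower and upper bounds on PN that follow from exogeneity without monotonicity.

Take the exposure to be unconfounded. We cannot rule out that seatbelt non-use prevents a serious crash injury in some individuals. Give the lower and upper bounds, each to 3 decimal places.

p₁ = P(outcome | exposed) = 1324/2360 = 0.56102
p₀ = P(outcome | unexposed) = 542/1078 = 0.50278
Under exogeneity alone the bounds on PN are max{0,(p₁−p₀)/p₁} ≤ PN ≤ min{1,(1−p₀)/p₁}.
  lower = (p₁ − p₀)/p₁ = 0.058234 / 0.56102 ≈ 0.1038
  upper = min{1, (1 − p₀)/p₁} = 0.49722 / 0.56102 ≈ 0.8863

0.104 ≤ PN ≤ 0.886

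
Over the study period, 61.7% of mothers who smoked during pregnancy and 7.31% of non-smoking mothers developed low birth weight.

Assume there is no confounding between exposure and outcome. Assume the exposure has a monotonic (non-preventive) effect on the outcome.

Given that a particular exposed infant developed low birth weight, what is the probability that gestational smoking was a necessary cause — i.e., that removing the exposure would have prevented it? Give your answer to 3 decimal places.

p₁ = 0.617, p₀ = 0.0731.
Under exogeneity and monotonicity, PN = (p₁ − p₀) / p₁.
PN = (0.617 − 0.0731) / 0.617 = 0.5439 / 0.617 ≈ 0.8815

PN ≈ 0.882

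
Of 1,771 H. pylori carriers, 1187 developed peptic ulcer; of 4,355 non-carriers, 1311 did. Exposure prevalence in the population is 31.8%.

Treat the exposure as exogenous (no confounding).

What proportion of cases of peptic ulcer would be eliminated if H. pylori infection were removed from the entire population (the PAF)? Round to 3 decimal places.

PAF ≈ 0.281

p₁ = P(outcome | exposed) = 1187/1771 = 0.67024
p₀ = P(outcome | unexposed) = 1311/4355 = 0.30103
Overall risk P(Y=1) = π·p₁ + (1−π)·p₀ = 0.318×0.67024 + 0.682×0.30103 = 0.41844.
Under exogeneity, PAF = [P(Y=1) − p₀] / P(Y=1).
PAF = (0.41844 − 0.30103) / 0.41844 ≈ 0.2806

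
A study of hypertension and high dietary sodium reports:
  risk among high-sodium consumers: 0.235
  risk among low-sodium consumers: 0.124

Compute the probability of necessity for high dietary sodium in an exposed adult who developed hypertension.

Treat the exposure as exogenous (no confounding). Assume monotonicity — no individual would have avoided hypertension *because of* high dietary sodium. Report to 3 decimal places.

Let p₁ = 0.235, p₀ = 0.124.
Under exogeneity and monotonicity, PN = (p₁ − p₀) / p₁.
PN = (0.235 − 0.124) / 0.235 = 0.111 / 0.235 ≈ 0.4723

PN ≈ 0.472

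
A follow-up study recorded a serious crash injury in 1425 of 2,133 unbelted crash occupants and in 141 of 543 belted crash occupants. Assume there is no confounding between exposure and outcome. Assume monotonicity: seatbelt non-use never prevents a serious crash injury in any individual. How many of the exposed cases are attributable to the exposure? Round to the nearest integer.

about 871 cases

p₁ = P(outcome | exposed) = 1425/2133 = 0.66807
p₀ = P(outcome | unexposed) = 141/543 = 0.25967
PN = (p₁ − p₀)/p₁ = (0.66807 − 0.25967) / 0.66807 ≈ 0.61132.
Attributable cases ≈ PN × (exposed cases) = 0.61132 × 1425 ≈ 871.13.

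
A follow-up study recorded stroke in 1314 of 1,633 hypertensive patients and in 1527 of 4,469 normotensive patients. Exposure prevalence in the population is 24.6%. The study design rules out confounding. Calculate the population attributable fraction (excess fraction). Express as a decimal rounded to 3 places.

PAF ≈ 0.250

p₁ = P(outcome | exposed) = 1314/1633 = 0.80465
p₀ = P(outcome | unexposed) = 1527/4469 = 0.34169
Overall risk P(Y=1) = π·p₁ + (1−π)·p₀ = 0.246×0.80465 + 0.754×0.34169 = 0.45558.
Under exogeneity, PAF = [P(Y=1) − p₀] / P(Y=1).
PAF = (0.45558 − 0.34169) / 0.45558 ≈ 0.2500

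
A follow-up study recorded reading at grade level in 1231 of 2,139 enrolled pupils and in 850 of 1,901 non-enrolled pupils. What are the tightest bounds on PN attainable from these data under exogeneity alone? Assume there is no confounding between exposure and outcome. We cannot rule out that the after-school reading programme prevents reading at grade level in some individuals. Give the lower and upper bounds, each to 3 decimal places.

0.223 ≤ PN ≤ 0.961

p₁ = P(outcome | exposed) = 1231/2139 = 0.5755
p₀ = P(outcome | unexposed) = 850/1901 = 0.44713
Under exogeneity alone the bounds on PN are max{0,(p₁−p₀)/p₁} ≤ PN ≤ min{1,(1−p₀)/p₁}.
  lower = (p₁ − p₀)/p₁ = 0.12837 / 0.5755 ≈ 0.2231
  upper = min{1, (1 − p₀)/p₁} = 0.55287 / 0.5755 ≈ 0.9607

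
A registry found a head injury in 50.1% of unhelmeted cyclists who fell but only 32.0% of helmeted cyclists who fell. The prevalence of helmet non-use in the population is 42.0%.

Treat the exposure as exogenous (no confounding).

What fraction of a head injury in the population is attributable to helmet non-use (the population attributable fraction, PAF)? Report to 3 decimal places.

PAF ≈ 0.192

p₁ = 0.501, p₀ = 0.32.
Overall risk P(Y=1) = π·p₁ + (1−π)·p₀ = 0.42×0.501 + 0.58×0.32 = 0.39602.
Under exogeneity, PAF = [P(Y=1) − p₀] / P(Y=1).
PAF = (0.39602 − 0.32) / 0.39602 ≈ 0.1920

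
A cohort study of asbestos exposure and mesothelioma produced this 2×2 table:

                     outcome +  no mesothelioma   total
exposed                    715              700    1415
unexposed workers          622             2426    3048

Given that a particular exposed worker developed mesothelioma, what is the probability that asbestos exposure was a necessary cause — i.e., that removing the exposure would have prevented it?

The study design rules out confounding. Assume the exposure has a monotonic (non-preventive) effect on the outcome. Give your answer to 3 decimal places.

p₁ = P(outcome | exposed) = 715/1415 = 0.5053
p₀ = P(outcome | unexposed) = 622/3048 = 0.20407
Under exogeneity and monotonicity, PN = (p₁ − p₀) / p₁.
PN = (0.5053 − 0.20407) / 0.5053 = 0.30123 / 0.5053 ≈ 0.5961

PN ≈ 0.596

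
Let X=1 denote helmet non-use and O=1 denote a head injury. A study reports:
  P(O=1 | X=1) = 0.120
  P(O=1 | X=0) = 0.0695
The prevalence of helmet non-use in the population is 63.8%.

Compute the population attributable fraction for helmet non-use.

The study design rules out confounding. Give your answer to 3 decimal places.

PAF ≈ 0.317

Let p₁ = 0.12, p₀ = 0.0695.
Overall risk P(Y=1) = π·p₁ + (1−π)·p₀ = 0.638×0.12 + 0.362×0.0695 = 0.10172.
Under exogeneity, PAF = [P(Y=1) − p₀] / P(Y=1).
PAF = (0.10172 − 0.0695) / 0.10172 ≈ 0.3167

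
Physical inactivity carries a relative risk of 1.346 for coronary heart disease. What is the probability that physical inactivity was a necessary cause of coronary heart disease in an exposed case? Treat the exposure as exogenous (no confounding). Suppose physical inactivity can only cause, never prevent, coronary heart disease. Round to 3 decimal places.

PN ≈ 0.257

Under exogeneity and monotonicity, PN = (RR − 1) / RR = 1 − 1/RR.
PN = (1.346 − 1) / 1.346 = 0.346 / 1.346 ≈ 0.2571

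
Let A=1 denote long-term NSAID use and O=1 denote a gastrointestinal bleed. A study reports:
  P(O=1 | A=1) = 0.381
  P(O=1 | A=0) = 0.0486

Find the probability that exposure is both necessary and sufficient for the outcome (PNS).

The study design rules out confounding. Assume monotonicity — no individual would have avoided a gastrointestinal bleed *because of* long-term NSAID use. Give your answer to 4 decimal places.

Let p₁ = 0.381, p₀ = 0.0486.
Under exogeneity and monotonicity, PNS = p₁ − p₀.
PNS = 0.381 − 0.0486 = 0.3324

PNS ≈ 0.3324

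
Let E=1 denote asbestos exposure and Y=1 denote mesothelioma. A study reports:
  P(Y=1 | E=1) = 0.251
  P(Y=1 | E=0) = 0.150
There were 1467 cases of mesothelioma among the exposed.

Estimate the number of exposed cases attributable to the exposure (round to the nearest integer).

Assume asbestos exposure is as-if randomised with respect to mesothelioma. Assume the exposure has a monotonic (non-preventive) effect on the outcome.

Let p₁ = 0.251, p₀ = 0.15.
PN = (p₁ − p₀)/p₁ = (0.251 − 0.15) / 0.251 ≈ 0.40239.
Attributable cases ≈ PN × (exposed cases) = 0.40239 × 1467 ≈ 590.31.

about 590 cases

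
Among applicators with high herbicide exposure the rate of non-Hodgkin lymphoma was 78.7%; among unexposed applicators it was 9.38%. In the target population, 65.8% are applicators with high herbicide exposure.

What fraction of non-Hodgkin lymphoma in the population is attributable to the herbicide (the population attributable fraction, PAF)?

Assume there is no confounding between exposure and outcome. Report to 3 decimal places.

PAF ≈ 0.829

p₁ = 0.787, p₀ = 0.0938.
Overall risk P(Y=1) = π·p₁ + (1−π)·p₀ = 0.658×0.787 + 0.342×0.0938 = 0.54993.
Under exogeneity, PAF = [P(Y=1) − p₀] / P(Y=1).
PAF = (0.54993 − 0.0938) / 0.54993 ≈ 0.8294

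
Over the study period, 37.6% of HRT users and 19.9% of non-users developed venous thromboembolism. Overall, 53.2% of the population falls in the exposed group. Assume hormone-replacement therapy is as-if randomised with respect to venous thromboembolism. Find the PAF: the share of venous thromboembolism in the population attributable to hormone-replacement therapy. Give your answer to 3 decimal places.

PAF ≈ 0.321

p₁ = 0.376, p₀ = 0.199.
Overall risk P(Y=1) = π·p₁ + (1−π)·p₀ = 0.532×0.376 + 0.468×0.199 = 0.29316.
Under exogeneity, PAF = [P(Y=1) − p₀] / P(Y=1).
PAF = (0.29316 − 0.199) / 0.29316 ≈ 0.3212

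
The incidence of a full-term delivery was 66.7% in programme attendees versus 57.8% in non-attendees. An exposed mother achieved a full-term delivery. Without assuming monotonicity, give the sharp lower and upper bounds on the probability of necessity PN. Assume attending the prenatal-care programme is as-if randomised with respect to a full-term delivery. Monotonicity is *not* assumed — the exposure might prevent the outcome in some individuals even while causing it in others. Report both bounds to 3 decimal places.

0.133 ≤ PN ≤ 0.633

p₁ = 0.667, p₀ = 0.578.
Under exogeneity alone the bounds on PN are max{0,(p₁−p₀)/p₁} ≤ PN ≤ min{1,(1−p₀)/p₁}.
  lower = (p₁ − p₀)/p₁ = 0.089 / 0.667 ≈ 0.1334
  upper = min{1, (1 − p₀)/p₁} = 0.422 / 0.667 ≈ 0.6327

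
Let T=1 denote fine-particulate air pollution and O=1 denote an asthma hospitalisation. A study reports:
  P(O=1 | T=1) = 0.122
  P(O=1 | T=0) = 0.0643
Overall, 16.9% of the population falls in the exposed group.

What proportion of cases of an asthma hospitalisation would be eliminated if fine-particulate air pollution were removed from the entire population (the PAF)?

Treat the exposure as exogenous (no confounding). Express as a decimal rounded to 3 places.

PAF ≈ 0.132

Let p₁ = 0.122, p₀ = 0.0643.
Overall risk P(Y=1) = π·p₁ + (1−π)·p₀ = 0.169×0.122 + 0.831×0.0643 = 0.074051.
Under exogeneity, PAF = [P(Y=1) − p₀] / P(Y=1).
PAF = (0.074051 − 0.0643) / 0.074051 ≈ 0.1317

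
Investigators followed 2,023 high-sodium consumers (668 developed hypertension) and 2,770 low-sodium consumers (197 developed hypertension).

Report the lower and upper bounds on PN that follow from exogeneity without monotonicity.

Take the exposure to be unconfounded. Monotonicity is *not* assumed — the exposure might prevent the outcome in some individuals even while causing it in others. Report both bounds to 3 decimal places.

p₁ = P(outcome | exposed) = 668/2023 = 0.3302
p₀ = P(outcome | unexposed) = 197/2770 = 0.071119
Under exogeneity alone the bounds on PN are max{0,(p₁−p₀)/p₁} ≤ PN ≤ min{1,(1−p₀)/p₁}.
  lower = (p₁ − p₀)/p₁ = 0.25908 / 0.3302 ≈ 0.7846
  upper = min{1, (1 − p₀)/p₁} = 0.92888 / 0.3302 ≈ 2.8131 → capped at 1

0.785 ≤ PN ≤ 1.000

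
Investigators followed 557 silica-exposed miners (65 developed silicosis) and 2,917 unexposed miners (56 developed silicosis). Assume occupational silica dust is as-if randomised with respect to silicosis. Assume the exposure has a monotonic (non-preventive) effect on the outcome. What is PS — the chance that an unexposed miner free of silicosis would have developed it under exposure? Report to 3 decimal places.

PS ≈ 0.099

p₁ = P(outcome | exposed) = 65/557 = 0.1167
p₀ = P(outcome | unexposed) = 56/2917 = 0.019198
Under exogeneity and monotonicity, PS = (p₁ − p₀) / (1 − p₀).
PS = (0.1167 − 0.019198) / (1 − 0.019198) = 0.097499 / 0.9808 ≈ 0.0994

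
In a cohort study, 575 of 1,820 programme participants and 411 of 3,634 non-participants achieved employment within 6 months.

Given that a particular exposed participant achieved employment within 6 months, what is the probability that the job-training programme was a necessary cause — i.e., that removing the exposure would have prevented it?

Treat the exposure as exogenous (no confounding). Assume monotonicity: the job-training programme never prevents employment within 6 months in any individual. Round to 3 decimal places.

p₁ = P(outcome | exposed) = 575/1820 = 0.31593
p₀ = P(outcome | unexposed) = 411/3634 = 0.1131
Under exogeneity and monotonicity, PN = (p₁ − p₀) / p₁.
PN = (0.31593 − 0.1131) / 0.31593 = 0.20284 / 0.31593 ≈ 0.6420

PN ≈ 0.642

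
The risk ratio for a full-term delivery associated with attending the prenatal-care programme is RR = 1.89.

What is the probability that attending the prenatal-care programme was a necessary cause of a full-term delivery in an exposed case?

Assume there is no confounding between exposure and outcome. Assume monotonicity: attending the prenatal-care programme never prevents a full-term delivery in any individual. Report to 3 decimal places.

PN ≈ 0.471

Under exogeneity and monotonicity, PN = (RR − 1) / RR = 1 − 1/RR.
PN = (1.89 − 1) / 1.89 = 0.89 / 1.89 ≈ 0.4709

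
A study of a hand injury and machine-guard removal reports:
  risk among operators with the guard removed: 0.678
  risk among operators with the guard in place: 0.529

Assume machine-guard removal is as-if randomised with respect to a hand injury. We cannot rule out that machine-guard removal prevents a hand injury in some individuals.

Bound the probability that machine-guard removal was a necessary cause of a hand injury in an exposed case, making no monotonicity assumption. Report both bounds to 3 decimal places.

0.220 ≤ PN ≤ 0.695

Let p₁ = 0.678, p₀ = 0.529.
Under exogeneity alone the bounds on PN are max{0,(p₁−p₀)/p₁} ≤ PN ≤ min{1,(1−p₀)/p₁}.
  lower = (p₁ − p₀)/p₁ = 0.149 / 0.678 ≈ 0.2198
  upper = min{1, (1 − p₀)/p₁} = 0.471 / 0.678 ≈ 0.6947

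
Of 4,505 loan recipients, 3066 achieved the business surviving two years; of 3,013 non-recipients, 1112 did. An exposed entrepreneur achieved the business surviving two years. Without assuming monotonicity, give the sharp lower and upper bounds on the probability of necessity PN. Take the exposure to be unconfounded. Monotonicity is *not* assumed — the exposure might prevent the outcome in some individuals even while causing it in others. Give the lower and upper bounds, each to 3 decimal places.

0.458 ≤ PN ≤ 0.927

p₁ = P(outcome | exposed) = 3066/4505 = 0.68058
p₀ = P(outcome | unexposed) = 1112/3013 = 0.36907
Under exogeneity alone the bounds on PN are max{0,(p₁−p₀)/p₁} ≤ PN ≤ min{1,(1−p₀)/p₁}.
  lower = (p₁ − p₀)/p₁ = 0.31151 / 0.68058 ≈ 0.4577
  upper = min{1, (1 − p₀)/p₁} = 0.63093 / 0.68058 ≈ 0.9271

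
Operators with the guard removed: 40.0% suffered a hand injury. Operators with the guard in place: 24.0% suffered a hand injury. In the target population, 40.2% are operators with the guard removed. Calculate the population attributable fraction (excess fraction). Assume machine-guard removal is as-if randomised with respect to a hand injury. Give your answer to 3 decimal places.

p₁ = 0.4, p₀ = 0.24.
Overall risk P(Y=1) = π·p₁ + (1−π)·p₀ = 0.402×0.4 + 0.598×0.24 = 0.30432.
Under exogeneity, PAF = [P(Y=1) − p₀] / P(Y=1).
PAF = (0.30432 − 0.24) / 0.30432 ≈ 0.2114

PAF ≈ 0.211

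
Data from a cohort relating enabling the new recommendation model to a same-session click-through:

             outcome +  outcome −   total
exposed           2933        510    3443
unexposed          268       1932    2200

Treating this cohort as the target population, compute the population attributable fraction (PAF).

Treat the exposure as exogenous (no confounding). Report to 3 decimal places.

PAF ≈ 0.785

p₁ = P(outcome | exposed) = 2933/3443 = 0.85187
p₀ = P(outcome | unexposed) = 268/2200 = 0.12182
Exposure prevalence π = 3443/5643 = 0.61014; overall risk P(Y=1) = 0.56725.
Under exogeneity, PAF = [P(Y=1) − p₀]/P(Y=1).
PAF = (0.56725 − 0.12182) / 0.56725 ≈ 0.7852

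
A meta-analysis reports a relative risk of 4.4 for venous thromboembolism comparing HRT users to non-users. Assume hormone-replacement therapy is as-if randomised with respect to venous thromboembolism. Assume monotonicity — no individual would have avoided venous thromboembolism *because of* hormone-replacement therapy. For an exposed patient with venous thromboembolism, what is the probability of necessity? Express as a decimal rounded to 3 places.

PN ≈ 0.773

Under exogeneity and monotonicity, PN = (RR − 1) / RR = 1 − 1/RR.
PN = (4.4 − 1) / 4.4 = 3.4 / 4.4 ≈ 0.7727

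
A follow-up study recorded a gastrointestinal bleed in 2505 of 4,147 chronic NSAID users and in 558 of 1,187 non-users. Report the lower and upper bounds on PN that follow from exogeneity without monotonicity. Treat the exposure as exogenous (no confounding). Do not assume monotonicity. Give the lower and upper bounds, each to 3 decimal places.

p₁ = P(outcome | exposed) = 2505/4147 = 0.60405
p₀ = P(outcome | unexposed) = 558/1187 = 0.47009
Under exogeneity alone the bounds on PN are max{0,(p₁−p₀)/p₁} ≤ PN ≤ min{1,(1−p₀)/p₁}.
  lower = (p₁ − p₀)/p₁ = 0.13396 / 0.60405 ≈ 0.2218
  upper = min{1, (1 − p₀)/p₁} = 0.52991 / 0.60405 ≈ 0.8773

0.222 ≤ PN ≤ 0.877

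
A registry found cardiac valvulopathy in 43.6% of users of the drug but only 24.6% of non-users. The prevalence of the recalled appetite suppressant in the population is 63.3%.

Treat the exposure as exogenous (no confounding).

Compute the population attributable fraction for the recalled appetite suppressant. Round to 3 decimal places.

PAF ≈ 0.328

p₁ = 0.436, p₀ = 0.246.
Overall risk P(Y=1) = π·p₁ + (1−π)·p₀ = 0.633×0.436 + 0.367×0.246 = 0.36627.
Under exogeneity, PAF = [P(Y=1) − p₀] / P(Y=1).
PAF = (0.36627 − 0.246) / 0.36627 ≈ 0.3284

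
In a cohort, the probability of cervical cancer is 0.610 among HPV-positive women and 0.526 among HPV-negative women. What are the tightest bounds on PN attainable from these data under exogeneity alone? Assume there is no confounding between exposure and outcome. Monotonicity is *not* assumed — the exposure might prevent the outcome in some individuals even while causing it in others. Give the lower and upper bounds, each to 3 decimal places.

Let p₁ = 0.61, p₀ = 0.526.
Under exogeneity alone the bounds on PN are max{0,(p₁−p₀)/p₁} ≤ PN ≤ min{1,(1−p₀)/p₁}.
  lower = (p₁ − p₀)/p₁ = 0.084 / 0.61 ≈ 0.1377
  upper = min{1, (1 − p₀)/p₁} = 0.474 / 0.61 ≈ 0.7770

0.138 ≤ PN ≤ 0.777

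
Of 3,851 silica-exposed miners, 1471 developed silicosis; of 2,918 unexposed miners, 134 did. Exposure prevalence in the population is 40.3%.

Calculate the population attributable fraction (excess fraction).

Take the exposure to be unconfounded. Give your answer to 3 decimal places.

p₁ = P(outcome | exposed) = 1471/3851 = 0.38198
p₀ = P(outcome | unexposed) = 134/2918 = 0.045922
Overall risk P(Y=1) = π·p₁ + (1−π)·p₀ = 0.403×0.38198 + 0.597×0.045922 = 0.18135.
Under exogeneity, PAF = [P(Y=1) − p₀] / P(Y=1).
PAF = (0.18135 − 0.045922) / 0.18135 ≈ 0.7468

PAF ≈ 0.747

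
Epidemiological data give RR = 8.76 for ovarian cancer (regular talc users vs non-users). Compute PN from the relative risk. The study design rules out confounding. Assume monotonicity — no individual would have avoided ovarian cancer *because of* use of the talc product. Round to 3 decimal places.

Under exogeneity and monotonicity, PN = (RR − 1) / RR = 1 − 1/RR.
PN = (8.76 − 1) / 8.76 = 7.76 / 8.76 ≈ 0.8858

PN ≈ 0.886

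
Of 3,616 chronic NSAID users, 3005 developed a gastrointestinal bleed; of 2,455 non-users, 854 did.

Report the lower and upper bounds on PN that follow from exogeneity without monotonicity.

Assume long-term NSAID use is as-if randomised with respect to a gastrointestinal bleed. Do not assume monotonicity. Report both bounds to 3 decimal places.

p₁ = P(outcome | exposed) = 3005/3616 = 0.83103
p₀ = P(outcome | unexposed) = 854/2455 = 0.34786
Under exogeneity alone the bounds on PN are max{0,(p₁−p₀)/p₁} ≤ PN ≤ min{1,(1−p₀)/p₁}.
  lower = (p₁ − p₀)/p₁ = 0.48317 / 0.83103 ≈ 0.5814
  upper = min{1, (1 − p₀)/p₁} = 0.65214 / 0.83103 ≈ 0.7847

0.581 ≤ PN ≤ 0.785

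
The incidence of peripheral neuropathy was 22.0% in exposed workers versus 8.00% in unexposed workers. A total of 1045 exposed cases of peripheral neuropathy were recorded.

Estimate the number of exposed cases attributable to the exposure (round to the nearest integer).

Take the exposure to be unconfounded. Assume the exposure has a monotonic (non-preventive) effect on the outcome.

p₁ = 0.22, p₀ = 0.08.
PN = (p₁ − p₀)/p₁ = (0.22 − 0.08) / 0.22 ≈ 0.63636.
Attributable cases ≈ PN × (exposed cases) = 0.63636 × 1045 ≈ 665.00.

about 665 cases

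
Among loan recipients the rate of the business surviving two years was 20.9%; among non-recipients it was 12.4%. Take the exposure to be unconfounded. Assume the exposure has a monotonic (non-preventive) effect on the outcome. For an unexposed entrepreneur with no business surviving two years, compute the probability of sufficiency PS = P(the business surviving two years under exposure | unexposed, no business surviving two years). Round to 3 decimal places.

PS ≈ 0.097

p₁ = 0.209, p₀ = 0.124.
Under exogeneity and monotonicity, PS = (p₁ − p₀) / (1 − p₀).
PS = (0.209 − 0.124) / (1 − 0.124) = 0.085 / 0.876 ≈ 0.0970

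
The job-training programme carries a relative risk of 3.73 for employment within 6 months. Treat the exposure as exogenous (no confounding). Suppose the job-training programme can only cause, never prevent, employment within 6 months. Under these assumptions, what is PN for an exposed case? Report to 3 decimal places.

PN ≈ 0.732

Under exogeneity and monotonicity, PN = (RR − 1) / RR = 1 − 1/RR.
PN = (3.73 − 1) / 3.73 = 2.73 / 3.73 ≈ 0.7319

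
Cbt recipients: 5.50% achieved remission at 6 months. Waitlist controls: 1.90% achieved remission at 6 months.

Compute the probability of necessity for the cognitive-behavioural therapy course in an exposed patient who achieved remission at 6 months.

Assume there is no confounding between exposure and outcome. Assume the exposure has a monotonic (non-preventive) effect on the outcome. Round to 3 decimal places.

PN ≈ 0.655

p₁ = 0.055, p₀ = 0.019.
Under exogeneity and monotonicity, PN = (p₁ − p₀) / p₁.
PN = (0.055 − 0.019) / 0.055 = 0.036 / 0.055 ≈ 0.6545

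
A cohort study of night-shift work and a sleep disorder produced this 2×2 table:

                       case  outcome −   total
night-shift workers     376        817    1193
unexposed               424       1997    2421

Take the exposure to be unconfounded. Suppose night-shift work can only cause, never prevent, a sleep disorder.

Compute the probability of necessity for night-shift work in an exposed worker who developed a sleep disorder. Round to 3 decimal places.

p₁ = P(outcome | exposed) = 376/1193 = 0.31517
p₀ = P(outcome | unexposed) = 424/2421 = 0.17513
Under exogeneity and monotonicity, PN = (p₁ − p₀) / p₁.
PN = (0.31517 − 0.17513) / 0.31517 = 0.14004 / 0.31517 ≈ 0.4443

PN ≈ 0.444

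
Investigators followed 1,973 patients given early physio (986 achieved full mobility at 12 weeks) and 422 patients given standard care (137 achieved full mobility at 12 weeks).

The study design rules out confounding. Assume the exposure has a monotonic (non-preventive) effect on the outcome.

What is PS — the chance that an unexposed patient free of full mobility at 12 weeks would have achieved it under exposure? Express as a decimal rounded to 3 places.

p₁ = P(outcome | exposed) = 986/1973 = 0.49975
p₀ = P(outcome | unexposed) = 137/422 = 0.32464
Under exogeneity and monotonicity, PS = (p₁ − p₀) / (1 − p₀).
PS = (0.49975 − 0.32464) / (1 − 0.32464) = 0.1751 / 0.67536 ≈ 0.2593

PS ≈ 0.259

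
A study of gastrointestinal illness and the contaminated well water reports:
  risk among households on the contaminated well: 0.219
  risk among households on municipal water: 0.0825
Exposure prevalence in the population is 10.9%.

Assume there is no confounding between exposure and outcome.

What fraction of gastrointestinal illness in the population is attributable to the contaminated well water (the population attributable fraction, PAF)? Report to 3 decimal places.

PAF ≈ 0.153

Let p₁ = 0.219, p₀ = 0.0825.
Overall risk P(Y=1) = π·p₁ + (1−π)·p₀ = 0.109×0.219 + 0.891×0.0825 = 0.097379.
Under exogeneity, PAF = [P(Y=1) − p₀] / P(Y=1).
PAF = (0.097379 − 0.0825) / 0.097379 ≈ 0.1528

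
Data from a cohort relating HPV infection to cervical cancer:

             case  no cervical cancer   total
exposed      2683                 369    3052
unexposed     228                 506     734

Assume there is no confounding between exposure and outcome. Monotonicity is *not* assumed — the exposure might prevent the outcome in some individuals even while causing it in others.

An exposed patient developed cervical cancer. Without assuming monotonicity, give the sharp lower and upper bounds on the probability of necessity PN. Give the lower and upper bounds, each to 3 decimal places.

0.647 ≤ PN ≤ 0.784

p₁ = P(outcome | exposed) = 2683/3052 = 0.8791
p₀ = P(outcome | unexposed) = 228/734 = 0.31063
Under exogeneity alone the bounds on PN are max{0,(p₁−p₀)/p₁} ≤ PN ≤ min{1,(1−p₀)/p₁}.
  lower = (p₁ − p₀)/p₁ = 0.56847 / 0.8791 ≈ 0.6467
  upper = min{1, (1 − p₀)/p₁} = 0.68937 / 0.8791 ≈ 0.7842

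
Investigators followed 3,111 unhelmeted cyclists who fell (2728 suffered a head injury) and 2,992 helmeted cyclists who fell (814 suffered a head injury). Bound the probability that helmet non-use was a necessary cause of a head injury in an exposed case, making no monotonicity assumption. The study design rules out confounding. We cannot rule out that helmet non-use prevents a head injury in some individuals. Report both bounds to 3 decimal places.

0.690 ≤ PN ≤ 0.830

p₁ = P(outcome | exposed) = 2728/3111 = 0.87689
p₀ = P(outcome | unexposed) = 814/2992 = 0.27206
Under exogeneity alone the bounds on PN are max{0,(p₁−p₀)/p₁} ≤ PN ≤ min{1,(1−p₀)/p₁}.
  lower = (p₁ − p₀)/p₁ = 0.60483 / 0.87689 ≈ 0.6897
  upper = min{1, (1 − p₀)/p₁} = 0.72794 / 0.87689 ≈ 0.8301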